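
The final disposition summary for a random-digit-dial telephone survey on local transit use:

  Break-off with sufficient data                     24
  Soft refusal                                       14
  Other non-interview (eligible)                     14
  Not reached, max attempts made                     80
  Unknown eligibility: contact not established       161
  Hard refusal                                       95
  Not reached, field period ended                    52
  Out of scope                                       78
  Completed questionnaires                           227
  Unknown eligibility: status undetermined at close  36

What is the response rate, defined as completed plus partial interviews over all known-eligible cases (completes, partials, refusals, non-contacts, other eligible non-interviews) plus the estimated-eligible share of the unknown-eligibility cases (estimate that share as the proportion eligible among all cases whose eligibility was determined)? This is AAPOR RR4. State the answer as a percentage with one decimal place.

37.1%

Refusal or break-off = 95 + 14 = 109
No contact after all attempts = 52 + 80 = 132
Eligibility not determined = 161 + 36 = 197
Num → 227 + 24 = 251
Known eligible → 227 + 24 + 109 + 132 + 14 = 506
e = 506 / (506 + 78) = 506 / 584 = 0.8664
Estimated eligible among unknowns → 0.8664 × 197 = 170.68
Denominator → 506 + 170.68 = 676.68
RR4 = 251 / 676.68 = 0.3709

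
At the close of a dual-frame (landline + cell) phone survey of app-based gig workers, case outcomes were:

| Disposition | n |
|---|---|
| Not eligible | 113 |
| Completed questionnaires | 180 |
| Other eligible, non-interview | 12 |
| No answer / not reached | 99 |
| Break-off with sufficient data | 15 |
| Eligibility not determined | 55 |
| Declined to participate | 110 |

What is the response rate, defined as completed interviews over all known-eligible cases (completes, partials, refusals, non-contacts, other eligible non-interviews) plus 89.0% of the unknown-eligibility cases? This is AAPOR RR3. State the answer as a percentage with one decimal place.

38.7%

Num = 180
Eligible (known) = 180 + 15 + 110 + 99 + 12 = 416
Eligible share of unknowns = 0.8900 × 55 = 48.95
Denom = 416 + 48.95 = 464.95
RR3 = 180 / 464.95 = 0.3871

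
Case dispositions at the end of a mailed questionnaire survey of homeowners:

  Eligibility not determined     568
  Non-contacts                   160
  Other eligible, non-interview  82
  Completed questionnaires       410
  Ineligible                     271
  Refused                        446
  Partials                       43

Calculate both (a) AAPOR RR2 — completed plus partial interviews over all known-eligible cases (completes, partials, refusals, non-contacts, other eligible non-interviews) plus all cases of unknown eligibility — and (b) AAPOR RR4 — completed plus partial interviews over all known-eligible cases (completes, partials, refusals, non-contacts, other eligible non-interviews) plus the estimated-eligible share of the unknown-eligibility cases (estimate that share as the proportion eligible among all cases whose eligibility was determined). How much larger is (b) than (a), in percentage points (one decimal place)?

Num → 410 + 43 = 453
Denom → 410 + 43 + 446 + 160 + 82 + 568 = 1709
RR2 = 453 / 1709 = 0.2651
Known eligible → 410 + 43 + 446 + 160 + 82 = 1141
e = 1141 / (1141 + 271) = 1141 / 1412 = 0.8081
Estimated eligible among unknowns → 0.8081 × 568 = 459.00
Denom → 1141 + 459.00 = 1600.00
RR4 = 453 / 1600.00 = 0.2831
Difference = 28.31 − 26.51 = 1.80 percentage points

1.8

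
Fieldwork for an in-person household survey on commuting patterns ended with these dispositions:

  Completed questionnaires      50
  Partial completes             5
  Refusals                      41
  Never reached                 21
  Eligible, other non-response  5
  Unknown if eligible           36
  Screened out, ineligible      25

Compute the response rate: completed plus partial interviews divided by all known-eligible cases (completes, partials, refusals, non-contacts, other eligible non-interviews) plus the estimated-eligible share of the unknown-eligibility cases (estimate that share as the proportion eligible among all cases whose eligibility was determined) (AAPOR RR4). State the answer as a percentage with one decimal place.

36.2%

Num: 50 + 5 = 55
Determined eligible: 50 + 5 + 41 + 21 + 5 = 122
e = 122 / (122 + 25) = 122 / 147 = 0.8299
e × U: 0.8299 × 36 = 29.88
Denominator: 122 + 29.88 = 151.88
RR4 = 55 / 151.88 = 0.3621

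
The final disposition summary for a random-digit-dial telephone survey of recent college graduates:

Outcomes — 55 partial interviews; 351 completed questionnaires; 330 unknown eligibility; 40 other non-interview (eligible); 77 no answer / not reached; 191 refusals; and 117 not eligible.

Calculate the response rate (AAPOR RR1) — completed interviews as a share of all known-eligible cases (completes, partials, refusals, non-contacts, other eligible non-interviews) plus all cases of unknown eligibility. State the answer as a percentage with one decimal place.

Top: 351
Denom: 351 + 55 + 191 + 77 + 40 + 330 = 1044
RR1 = 351 / 1044 = 0.3362

33.6%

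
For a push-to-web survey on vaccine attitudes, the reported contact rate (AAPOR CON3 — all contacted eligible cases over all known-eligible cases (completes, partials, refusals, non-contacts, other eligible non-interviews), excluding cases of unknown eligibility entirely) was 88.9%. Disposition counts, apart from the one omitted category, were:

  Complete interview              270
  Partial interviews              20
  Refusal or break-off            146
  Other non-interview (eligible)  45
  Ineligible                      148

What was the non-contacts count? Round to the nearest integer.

Num → 270 + 20 + 146 + 45 = 481
CON3 = 481 / D = 0.889
D = 481 / 0.889 = 541.1
Other denominator terms total 481
non-contacts = 541.1 − 481 ≈ 60

60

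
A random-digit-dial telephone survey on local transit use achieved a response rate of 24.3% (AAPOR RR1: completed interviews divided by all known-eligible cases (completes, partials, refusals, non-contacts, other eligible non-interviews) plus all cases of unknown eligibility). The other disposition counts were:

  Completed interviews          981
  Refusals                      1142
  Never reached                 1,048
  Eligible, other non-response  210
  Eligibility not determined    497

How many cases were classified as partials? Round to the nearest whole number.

159

RR1 = 981 / D = 0.243
D = 981 / 0.243 = 4037.0
Remaining denominator categories sum to 3878
partials = 4037.0 − 3878 ≈ 159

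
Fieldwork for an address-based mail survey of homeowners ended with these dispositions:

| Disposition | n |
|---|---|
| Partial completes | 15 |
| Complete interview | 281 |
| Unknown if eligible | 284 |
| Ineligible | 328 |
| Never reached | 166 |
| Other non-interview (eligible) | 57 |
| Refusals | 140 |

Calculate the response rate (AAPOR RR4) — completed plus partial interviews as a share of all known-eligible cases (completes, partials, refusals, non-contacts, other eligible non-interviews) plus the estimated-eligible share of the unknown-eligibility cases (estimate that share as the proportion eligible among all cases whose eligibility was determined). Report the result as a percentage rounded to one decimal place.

34.9%

Num: 281 + 15 = 296
Eligible (known): 281 + 15 + 140 + 166 + 57 = 659
e = 659 / (659 + 328) = 659 / 987 = 0.6677
e × U: 0.6677 × 284 = 189.63
Base: 659 + 189.63 = 848.63
RR4 = 296 / 848.63 = 0.3488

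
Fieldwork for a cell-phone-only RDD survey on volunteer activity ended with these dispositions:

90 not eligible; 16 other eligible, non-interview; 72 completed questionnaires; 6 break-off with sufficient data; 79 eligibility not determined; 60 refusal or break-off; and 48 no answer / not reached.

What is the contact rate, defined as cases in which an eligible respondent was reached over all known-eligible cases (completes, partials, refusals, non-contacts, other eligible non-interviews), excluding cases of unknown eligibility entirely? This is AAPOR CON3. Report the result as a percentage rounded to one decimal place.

Num: 72 + 6 + 60 + 16 = 154
Denominator: 72 + 6 + 60 + 48 + 16 = 202
CON3 = 154 / 202 = 0.7624

76.2%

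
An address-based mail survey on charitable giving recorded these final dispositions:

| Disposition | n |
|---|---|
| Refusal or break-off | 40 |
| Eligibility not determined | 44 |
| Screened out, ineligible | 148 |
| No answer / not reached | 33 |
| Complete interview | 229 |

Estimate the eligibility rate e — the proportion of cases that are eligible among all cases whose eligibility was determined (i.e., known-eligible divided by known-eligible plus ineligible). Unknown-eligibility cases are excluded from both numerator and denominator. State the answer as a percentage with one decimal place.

67.1%

Known eligible → 229 + 40 + 33 = 302
e = 302 / (302 + 148) = 302 / 450 = 0.6711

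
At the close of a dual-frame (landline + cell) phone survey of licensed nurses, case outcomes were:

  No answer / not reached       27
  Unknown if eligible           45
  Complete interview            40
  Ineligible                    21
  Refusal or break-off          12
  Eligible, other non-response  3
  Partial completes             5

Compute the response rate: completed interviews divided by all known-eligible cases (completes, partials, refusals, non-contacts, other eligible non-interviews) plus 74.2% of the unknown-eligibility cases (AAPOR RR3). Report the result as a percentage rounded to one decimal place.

Numerator = 40
Eligible (known) = 40 + 5 + 12 + 27 + 3 = 87
Eligible share of unknowns = 0.7420 × 45 = 33.39
Denominator = 87 + 33.39 = 120.39
RR3 = 40 / 120.39 = 0.3323

33.2%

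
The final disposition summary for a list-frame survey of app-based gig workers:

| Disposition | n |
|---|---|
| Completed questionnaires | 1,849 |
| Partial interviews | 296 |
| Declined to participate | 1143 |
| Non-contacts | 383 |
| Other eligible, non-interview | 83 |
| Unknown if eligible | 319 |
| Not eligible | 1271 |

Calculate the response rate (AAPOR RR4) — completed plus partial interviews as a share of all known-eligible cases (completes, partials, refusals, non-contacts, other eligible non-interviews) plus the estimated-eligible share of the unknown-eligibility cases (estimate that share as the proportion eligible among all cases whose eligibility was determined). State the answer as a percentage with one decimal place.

Num = 1849 + 296 = 2145
Known eligible = 1849 + 296 + 1143 + 383 + 83 = 3754
e = 3754 / (3754 + 1271) = 3754 / 5025 = 0.7471
Eligible share of unknowns = 0.7471 × 319 = 238.32
Base = 3754 + 238.32 = 3992.32
RR4 = 2145 / 3992.32 = 0.5373

53.7%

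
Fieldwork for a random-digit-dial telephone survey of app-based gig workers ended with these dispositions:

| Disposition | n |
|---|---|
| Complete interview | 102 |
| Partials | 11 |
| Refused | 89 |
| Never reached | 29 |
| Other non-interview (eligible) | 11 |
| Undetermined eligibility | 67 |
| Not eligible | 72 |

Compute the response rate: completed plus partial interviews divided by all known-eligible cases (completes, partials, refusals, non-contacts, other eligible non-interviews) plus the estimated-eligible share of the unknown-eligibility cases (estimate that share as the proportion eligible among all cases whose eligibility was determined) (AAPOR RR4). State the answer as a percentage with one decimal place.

Num → 102 + 11 = 113
Eligible (known) → 102 + 11 + 89 + 29 + 11 = 242
e = 242 / (242 + 72) = 242 / 314 = 0.7707
Estimated eligible among unknowns → 0.7707 × 67 = 51.64
Denominator → 242 + 51.64 = 293.64
RR4 = 113 / 293.64 = 0.3848

38.5%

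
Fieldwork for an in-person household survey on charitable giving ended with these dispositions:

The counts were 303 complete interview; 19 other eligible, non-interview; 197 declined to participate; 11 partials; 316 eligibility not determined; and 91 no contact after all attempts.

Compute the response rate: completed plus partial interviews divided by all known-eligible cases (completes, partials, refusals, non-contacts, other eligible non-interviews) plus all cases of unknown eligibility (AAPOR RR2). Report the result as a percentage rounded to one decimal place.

33.5%

Numerator = 303 + 11 = 314
Denom = 303 + 11 + 197 + 91 + 19 + 316 = 937
RR2 = 314 / 937 = 0.3351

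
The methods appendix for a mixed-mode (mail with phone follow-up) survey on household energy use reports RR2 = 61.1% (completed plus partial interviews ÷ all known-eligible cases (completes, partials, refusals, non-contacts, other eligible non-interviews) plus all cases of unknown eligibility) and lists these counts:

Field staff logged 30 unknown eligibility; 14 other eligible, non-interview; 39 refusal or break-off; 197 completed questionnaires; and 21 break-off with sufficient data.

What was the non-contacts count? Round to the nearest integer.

56

Top: 197 + 21 = 218
RR2 = 218 / D = 0.611
D = 218 / 0.611 = 356.8
Remaining denominator categories sum to 301
non-contacts = 356.8 − 301 ≈ 56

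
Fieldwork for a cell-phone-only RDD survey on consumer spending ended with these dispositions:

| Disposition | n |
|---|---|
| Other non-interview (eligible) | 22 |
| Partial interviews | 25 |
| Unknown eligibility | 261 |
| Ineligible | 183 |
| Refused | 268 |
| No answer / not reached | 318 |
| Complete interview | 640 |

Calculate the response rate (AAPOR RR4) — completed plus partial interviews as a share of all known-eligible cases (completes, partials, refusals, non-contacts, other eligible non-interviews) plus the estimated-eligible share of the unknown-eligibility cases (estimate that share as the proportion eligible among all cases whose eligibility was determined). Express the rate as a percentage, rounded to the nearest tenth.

44.3%

Numerator: 640 + 25 = 665
Eligible (known): 640 + 25 + 268 + 318 + 22 = 1273
e = 1273 / (1273 + 183) = 1273 / 1456 = 0.8743
Eligible share of unknowns: 0.8743 × 261 = 228.19
Base: 1273 + 228.19 = 1501.19
RR4 = 665 / 1501.19 = 0.4430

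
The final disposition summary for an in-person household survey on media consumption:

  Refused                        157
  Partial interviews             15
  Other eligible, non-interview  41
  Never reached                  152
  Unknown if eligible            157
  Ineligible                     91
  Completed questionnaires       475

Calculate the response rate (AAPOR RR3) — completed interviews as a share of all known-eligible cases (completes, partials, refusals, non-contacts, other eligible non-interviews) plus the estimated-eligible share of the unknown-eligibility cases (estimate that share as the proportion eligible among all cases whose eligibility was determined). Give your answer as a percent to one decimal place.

Top = 475
Determined eligible = 475 + 15 + 157 + 152 + 41 = 840
e = 840 / (840 + 91) = 840 / 931 = 0.9023
e × U = 0.9023 × 157 = 141.66
Base = 840 + 141.66 = 981.66
RR3 = 475 / 981.66 = 0.4839

48.4%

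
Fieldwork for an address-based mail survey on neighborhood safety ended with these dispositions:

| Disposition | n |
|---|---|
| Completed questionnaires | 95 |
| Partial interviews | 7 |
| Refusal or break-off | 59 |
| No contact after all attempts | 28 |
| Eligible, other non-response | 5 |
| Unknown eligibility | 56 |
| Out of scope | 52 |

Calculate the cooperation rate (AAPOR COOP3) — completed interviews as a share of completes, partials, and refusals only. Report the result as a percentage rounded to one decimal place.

Top → 95
Base → 95 + 7 + 59 = 161
COOP3 = 95 / 161 = 0.5901

59.0%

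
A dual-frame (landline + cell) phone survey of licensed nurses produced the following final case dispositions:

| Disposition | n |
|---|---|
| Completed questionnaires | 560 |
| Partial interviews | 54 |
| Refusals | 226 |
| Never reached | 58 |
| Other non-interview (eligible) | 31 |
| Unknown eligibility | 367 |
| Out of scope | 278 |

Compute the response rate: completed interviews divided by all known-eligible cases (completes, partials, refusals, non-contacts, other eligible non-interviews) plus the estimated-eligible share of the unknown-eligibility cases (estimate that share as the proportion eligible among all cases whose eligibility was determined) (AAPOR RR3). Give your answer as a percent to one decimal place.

Top → 560
Known eligible → 560 + 54 + 226 + 58 + 31 = 929
e = 929 / (929 + 278) = 929 / 1207 = 0.7697
Eligible share of unknowns → 0.7697 × 367 = 282.48
Base → 929 + 282.48 = 1211.48
RR3 = 560 / 1211.48 = 0.4622

46.2%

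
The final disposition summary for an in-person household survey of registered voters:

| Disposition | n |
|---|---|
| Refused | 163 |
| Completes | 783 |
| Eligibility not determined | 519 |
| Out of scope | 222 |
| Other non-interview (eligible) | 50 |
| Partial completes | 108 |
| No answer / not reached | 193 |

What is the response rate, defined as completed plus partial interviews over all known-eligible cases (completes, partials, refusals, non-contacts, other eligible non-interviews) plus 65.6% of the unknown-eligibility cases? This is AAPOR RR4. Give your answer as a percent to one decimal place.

54.4%

Num: 783 + 108 = 891
Determined eligible: 783 + 108 + 163 + 193 + 50 = 1297
e × U: 0.6560 × 519 = 340.46
Denominator: 1297 + 340.46 = 1637.46
RR4 = 891 / 1637.46 = 0.5441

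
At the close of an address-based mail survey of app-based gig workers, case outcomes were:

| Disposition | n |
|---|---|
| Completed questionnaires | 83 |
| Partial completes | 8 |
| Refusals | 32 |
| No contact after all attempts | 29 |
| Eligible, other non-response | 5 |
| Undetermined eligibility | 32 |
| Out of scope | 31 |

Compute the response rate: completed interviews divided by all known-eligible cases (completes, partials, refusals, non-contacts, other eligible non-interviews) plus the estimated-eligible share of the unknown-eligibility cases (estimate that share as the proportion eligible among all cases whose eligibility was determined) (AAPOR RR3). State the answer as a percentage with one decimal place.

45.2%

Top → 83
Eligible (known) → 83 + 8 + 32 + 29 + 5 = 157
e = 157 / (157 + 31) = 157 / 188 = 0.8351
Estimated eligible among unknowns → 0.8351 × 32 = 26.72
Denominator → 157 + 26.72 = 183.72
RR3 = 83 / 183.72 = 0.4518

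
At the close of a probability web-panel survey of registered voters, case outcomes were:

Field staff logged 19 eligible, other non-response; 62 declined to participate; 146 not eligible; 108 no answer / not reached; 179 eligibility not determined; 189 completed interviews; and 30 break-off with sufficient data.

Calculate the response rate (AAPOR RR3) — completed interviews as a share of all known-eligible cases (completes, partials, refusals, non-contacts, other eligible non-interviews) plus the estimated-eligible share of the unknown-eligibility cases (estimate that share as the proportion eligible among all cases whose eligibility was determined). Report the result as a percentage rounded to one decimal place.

35.0%

Num → 189
Eligible (known) → 189 + 30 + 62 + 108 + 19 = 408
e = 408 / (408 + 146) = 408 / 554 = 0.7365
Estimated eligible among unknowns → 0.7365 × 179 = 131.83
Denominator → 408 + 131.83 = 539.83
RR3 = 189 / 539.83 = 0.3501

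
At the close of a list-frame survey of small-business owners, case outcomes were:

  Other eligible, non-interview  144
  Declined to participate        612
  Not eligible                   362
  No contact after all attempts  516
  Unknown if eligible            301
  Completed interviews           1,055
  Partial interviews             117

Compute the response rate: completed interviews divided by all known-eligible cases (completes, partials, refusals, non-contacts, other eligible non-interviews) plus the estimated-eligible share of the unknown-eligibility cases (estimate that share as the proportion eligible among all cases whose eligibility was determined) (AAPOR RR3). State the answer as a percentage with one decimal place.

Num → 1055
Known eligible → 1055 + 117 + 612 + 516 + 144 = 2444
e = 2444 / (2444 + 362) = 2444 / 2806 = 0.8710
e × U → 0.8710 × 301 = 262.17
Denom → 2444 + 262.17 = 2706.17
RR3 = 1055 / 2706.17 = 0.3898

39.0%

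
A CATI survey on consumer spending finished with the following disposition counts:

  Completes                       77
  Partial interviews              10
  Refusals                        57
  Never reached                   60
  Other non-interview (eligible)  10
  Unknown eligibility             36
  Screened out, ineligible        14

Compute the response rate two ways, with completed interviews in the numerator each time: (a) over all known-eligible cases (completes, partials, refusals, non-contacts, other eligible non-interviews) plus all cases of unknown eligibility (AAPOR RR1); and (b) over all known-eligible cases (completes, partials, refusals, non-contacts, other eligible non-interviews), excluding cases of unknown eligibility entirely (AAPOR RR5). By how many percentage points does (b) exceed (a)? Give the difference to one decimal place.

5.2

Numerator → 77
Denom → 77 + 10 + 57 + 60 + 10 + 36 = 250
RR1 = 77 / 250 = 0.3080
Denom → 77 + 10 + 57 + 60 + 10 = 214
RR5 = 77 / 214 = 0.3598
Difference = 35.98 − 30.80 = 5.18 percentage points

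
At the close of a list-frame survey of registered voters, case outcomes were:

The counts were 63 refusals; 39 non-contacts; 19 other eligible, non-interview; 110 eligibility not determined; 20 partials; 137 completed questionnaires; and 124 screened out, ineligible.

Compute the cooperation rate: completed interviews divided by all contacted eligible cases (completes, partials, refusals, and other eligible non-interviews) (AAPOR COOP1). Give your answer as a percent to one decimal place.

Num: 137
Denominator: 137 + 20 + 63 + 19 = 239
COOP1 = 137 / 239 = 0.5732

57.3%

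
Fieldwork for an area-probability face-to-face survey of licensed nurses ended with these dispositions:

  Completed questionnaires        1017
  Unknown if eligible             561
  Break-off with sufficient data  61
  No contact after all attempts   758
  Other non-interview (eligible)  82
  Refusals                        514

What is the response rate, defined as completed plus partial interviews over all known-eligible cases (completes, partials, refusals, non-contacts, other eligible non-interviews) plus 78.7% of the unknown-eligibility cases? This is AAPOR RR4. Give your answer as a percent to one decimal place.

37.5%

Top: 1017 + 61 = 1078
Known eligible: 1017 + 61 + 514 + 758 + 82 = 2432
e × U: 0.7870 × 561 = 441.51
Base: 2432 + 441.51 = 2873.51
RR4 = 1078 / 2873.51 = 0.3752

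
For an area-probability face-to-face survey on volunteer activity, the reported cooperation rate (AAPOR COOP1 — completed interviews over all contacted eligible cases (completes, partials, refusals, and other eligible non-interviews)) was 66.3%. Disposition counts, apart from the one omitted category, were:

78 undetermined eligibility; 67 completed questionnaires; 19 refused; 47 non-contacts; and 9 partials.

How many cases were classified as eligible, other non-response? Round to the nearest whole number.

COOP1 = 67 / D = 0.663
D = 67 / 0.663 = 101.1
Rest of base = 95
eligible, other non-response = 101.1 − 95 ≈ 6

6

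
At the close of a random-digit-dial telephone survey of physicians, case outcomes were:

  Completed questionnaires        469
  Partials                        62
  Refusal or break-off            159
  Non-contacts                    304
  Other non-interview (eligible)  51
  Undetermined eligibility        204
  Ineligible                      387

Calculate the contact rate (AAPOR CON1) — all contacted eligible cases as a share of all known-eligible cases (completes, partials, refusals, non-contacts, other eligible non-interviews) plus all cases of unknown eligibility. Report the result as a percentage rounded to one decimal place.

59.3%

Num = 469 + 62 + 159 + 51 = 741
Denominator = 469 + 62 + 159 + 304 + 51 + 204 = 1249
CON1 = 741 / 1249 = 0.5933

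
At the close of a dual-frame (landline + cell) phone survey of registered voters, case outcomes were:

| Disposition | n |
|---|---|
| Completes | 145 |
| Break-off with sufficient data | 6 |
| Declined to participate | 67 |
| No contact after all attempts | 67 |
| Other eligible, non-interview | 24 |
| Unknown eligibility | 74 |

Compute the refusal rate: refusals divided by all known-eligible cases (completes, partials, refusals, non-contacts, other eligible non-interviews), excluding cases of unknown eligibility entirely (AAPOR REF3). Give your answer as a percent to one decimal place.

21.7%

Top = 67
Denominator = 145 + 6 + 67 + 67 + 24 = 309
REF3 = 67 / 309 = 0.2168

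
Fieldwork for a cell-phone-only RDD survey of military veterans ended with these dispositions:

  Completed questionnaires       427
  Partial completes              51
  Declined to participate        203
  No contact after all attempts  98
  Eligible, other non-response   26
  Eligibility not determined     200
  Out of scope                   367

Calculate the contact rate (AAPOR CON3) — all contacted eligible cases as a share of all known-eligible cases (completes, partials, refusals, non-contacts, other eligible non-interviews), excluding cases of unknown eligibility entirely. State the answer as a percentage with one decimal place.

Top → 427 + 51 + 203 + 26 = 707
Denominator → 427 + 51 + 203 + 98 + 26 = 805
CON3 = 707 / 805 = 0.8783

87.8%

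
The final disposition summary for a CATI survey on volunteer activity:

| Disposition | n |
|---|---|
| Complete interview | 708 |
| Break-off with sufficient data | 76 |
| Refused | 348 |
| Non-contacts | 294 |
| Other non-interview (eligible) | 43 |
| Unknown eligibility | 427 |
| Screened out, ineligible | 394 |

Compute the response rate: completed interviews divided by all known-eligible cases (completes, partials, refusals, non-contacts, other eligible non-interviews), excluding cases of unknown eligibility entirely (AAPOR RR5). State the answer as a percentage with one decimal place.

Numerator → 708
Denominator → 708 + 76 + 348 + 294 + 43 = 1469
RR5 = 708 / 1469 = 0.4820

48.2%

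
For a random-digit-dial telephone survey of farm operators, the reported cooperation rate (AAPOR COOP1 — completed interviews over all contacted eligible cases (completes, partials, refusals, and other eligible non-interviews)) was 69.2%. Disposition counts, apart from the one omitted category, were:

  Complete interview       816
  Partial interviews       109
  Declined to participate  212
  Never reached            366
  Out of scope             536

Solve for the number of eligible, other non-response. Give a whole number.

42

COOP1 = 816 / D = 0.692
D = 816 / 0.692 = 1179.2
Rest of base = 1137
eligible, other non-response = 1179.2 − 1137 ≈ 42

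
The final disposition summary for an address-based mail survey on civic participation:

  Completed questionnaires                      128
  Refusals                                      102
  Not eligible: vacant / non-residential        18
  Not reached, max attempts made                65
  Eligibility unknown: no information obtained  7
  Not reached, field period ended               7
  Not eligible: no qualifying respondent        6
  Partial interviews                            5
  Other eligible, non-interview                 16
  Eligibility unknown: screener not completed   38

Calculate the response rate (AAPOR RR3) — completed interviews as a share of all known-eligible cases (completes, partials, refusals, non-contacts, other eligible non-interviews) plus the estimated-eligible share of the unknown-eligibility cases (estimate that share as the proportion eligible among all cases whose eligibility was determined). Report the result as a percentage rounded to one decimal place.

No contact after all attempts = 7 + 65 = 72
Unknown if eligible = 38 + 7 = 45
Out of scope = 6 + 18 = 24
Top: 128
Eligible (known): 128 + 5 + 102 + 72 + 16 = 323
e = 323 / (323 + 24) = 323 / 347 = 0.9308
Estimated eligible among unknowns: 0.9308 × 45 = 41.89
Base: 323 + 41.89 = 364.89
RR3 = 128 / 364.89 = 0.3508

35.1%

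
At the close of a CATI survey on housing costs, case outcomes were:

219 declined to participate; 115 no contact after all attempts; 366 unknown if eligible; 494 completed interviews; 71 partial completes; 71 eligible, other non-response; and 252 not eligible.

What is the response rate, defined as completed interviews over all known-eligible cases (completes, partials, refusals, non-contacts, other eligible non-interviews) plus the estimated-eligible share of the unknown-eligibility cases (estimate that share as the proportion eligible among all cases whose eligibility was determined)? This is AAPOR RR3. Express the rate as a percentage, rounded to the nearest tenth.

Num: 494
Eligible (known): 494 + 71 + 219 + 115 + 71 = 970
e = 970 / (970 + 252) = 970 / 1222 = 0.7938
Eligible share of unknowns: 0.7938 × 366 = 290.53
Denom: 970 + 290.53 = 1260.53
RR3 = 494 / 1260.53 = 0.3919

39.2%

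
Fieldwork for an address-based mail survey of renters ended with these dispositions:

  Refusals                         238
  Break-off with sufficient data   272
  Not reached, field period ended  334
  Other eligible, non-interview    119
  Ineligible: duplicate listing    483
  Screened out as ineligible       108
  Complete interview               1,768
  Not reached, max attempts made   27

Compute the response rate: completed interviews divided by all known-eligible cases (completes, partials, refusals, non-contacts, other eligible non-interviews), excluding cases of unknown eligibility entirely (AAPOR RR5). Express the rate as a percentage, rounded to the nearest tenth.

Non-contacts = 334 + 27 = 361
Out of scope = 108 + 483 = 591
Top = 1768
Denominator = 1768 + 272 + 238 + 361 + 119 = 2758
RR5 = 1768 / 2758 = 0.6410

64.1%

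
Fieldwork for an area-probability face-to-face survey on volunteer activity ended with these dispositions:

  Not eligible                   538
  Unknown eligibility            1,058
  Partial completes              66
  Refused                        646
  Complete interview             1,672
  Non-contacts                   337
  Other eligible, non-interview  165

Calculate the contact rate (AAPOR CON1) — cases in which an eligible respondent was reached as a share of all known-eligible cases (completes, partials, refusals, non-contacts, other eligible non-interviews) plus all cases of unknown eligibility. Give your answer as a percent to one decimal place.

Num: 1672 + 66 + 646 + 165 = 2549
Denom: 1672 + 66 + 646 + 337 + 165 + 1058 = 3944
CON1 = 2549 / 3944 = 0.6463

64.6%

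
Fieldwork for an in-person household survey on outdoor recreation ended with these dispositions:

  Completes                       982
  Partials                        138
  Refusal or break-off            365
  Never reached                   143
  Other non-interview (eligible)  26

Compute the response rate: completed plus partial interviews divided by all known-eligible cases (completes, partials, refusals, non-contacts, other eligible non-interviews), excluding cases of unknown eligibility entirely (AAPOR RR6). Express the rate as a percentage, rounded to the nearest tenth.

67.7%

Num = 982 + 138 = 1120
Denominator = 982 + 138 + 365 + 143 + 26 = 1654
RR6 = 1120 / 1654 = 0.6771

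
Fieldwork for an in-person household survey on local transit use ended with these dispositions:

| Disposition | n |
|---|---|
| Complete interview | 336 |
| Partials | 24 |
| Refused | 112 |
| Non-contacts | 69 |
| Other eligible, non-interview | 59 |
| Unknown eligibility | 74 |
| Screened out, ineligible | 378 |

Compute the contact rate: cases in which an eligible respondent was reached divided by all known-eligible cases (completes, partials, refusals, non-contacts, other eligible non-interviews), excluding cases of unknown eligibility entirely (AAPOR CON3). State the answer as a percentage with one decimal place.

Top → 336 + 24 + 112 + 59 = 531
Denom → 336 + 24 + 112 + 69 + 59 = 600
CON3 = 531 / 600 = 0.8850

88.5%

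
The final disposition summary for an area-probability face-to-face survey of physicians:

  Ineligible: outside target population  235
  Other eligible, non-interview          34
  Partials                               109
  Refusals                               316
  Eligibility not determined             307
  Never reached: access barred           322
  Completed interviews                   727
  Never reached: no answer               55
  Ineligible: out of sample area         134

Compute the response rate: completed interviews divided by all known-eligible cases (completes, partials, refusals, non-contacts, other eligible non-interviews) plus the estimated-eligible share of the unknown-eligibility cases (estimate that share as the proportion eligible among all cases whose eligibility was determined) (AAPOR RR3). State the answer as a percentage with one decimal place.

40.1%

Non-contacts = 55 + 322 = 377
Not eligible = 235 + 134 = 369
Numerator = 727
Eligible (known) = 727 + 109 + 316 + 377 + 34 = 1563
e = 1563 / (1563 + 369) = 1563 / 1932 = 0.8090
Estimated eligible among unknowns = 0.8090 × 307 = 248.36
Denominator = 1563 + 248.36 = 1811.36
RR3 = 727 / 1811.36 = 0.4014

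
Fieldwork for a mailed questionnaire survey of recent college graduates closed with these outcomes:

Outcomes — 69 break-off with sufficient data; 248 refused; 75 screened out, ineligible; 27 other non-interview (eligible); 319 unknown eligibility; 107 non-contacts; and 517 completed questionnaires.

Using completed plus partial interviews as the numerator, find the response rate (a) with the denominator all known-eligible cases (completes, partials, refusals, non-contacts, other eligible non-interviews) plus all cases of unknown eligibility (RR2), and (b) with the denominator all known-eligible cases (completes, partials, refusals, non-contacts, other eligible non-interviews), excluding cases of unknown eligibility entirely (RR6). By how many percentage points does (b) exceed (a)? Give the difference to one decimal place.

15.0

Top = 517 + 69 = 586
Denominator = 517 + 69 + 248 + 107 + 27 + 319 = 1287
RR2 = 586 / 1287 = 0.4553
Denominator = 517 + 69 + 248 + 107 + 27 = 968
RR6 = 586 / 968 = 0.6054
Difference = 60.54 − 45.53 = 15.01 percentage points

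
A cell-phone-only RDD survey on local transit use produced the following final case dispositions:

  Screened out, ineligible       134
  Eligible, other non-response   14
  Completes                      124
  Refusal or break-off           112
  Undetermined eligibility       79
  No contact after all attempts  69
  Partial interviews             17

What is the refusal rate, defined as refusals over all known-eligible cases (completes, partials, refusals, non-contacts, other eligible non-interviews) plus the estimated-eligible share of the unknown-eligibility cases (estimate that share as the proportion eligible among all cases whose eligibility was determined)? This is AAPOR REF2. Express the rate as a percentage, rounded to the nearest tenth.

Num: 112
Eligible (known): 124 + 17 + 112 + 69 + 14 = 336
e = 336 / (336 + 134) = 336 / 470 = 0.7149
Estimated eligible among unknowns: 0.7149 × 79 = 56.48
Denom: 336 + 56.48 = 392.48
REF2 = 112 / 392.48 = 0.2854

28.5%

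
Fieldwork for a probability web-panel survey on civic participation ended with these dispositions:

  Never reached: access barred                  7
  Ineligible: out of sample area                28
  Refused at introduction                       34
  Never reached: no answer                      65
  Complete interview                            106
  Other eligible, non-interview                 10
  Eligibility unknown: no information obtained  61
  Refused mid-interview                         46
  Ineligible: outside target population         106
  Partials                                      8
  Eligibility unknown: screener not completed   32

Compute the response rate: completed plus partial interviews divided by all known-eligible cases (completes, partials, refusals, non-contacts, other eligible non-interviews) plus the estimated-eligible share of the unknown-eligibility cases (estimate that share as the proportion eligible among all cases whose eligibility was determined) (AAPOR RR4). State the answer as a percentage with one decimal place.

Refused = 34 + 46 = 80
Non-contacts = 65 + 7 = 72
Unknown if eligible = 32 + 61 = 93
Screened out, ineligible = 106 + 28 = 134
Num = 106 + 8 = 114
Known eligible = 106 + 8 + 80 + 72 + 10 = 276
e = 276 / (276 + 134) = 276 / 410 = 0.6732
Estimated eligible among unknowns = 0.6732 × 93 = 62.61
Denominator = 276 + 62.61 = 338.61
RR4 = 114 / 338.61 = 0.3367

33.7%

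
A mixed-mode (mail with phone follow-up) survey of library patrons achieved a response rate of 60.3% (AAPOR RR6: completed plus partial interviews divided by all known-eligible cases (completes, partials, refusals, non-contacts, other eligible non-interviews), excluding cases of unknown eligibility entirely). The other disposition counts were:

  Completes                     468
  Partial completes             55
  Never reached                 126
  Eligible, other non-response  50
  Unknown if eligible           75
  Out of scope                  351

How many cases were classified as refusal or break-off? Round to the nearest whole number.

Num → 468 + 55 = 523
RR6 = 523 / D = 0.603
D = 523 / 0.603 = 867.3
Remaining denominator categories sum to 699
refusal or break-off = 867.3 − 699 ≈ 168

168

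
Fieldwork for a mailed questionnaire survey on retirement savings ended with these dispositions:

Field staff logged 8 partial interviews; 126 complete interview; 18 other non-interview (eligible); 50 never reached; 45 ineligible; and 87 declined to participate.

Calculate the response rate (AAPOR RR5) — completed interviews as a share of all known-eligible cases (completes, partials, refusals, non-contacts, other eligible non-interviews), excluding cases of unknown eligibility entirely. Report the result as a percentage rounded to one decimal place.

43.6%

Num → 126
Denom → 126 + 8 + 87 + 50 + 18 = 289
RR5 = 126 / 289 = 0.4360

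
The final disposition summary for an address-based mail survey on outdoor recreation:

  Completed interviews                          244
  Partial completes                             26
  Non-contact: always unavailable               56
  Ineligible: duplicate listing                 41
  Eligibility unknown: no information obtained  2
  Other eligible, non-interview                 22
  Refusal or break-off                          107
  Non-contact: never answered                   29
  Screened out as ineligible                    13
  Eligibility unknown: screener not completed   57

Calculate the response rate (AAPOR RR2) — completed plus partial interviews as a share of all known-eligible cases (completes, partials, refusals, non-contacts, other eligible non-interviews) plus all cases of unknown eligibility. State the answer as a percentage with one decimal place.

Non-contacts = 29 + 56 = 85
Unknown if eligible = 57 + 2 = 59
Ineligible = 13 + 41 = 54
Top → 244 + 26 = 270
Base → 244 + 26 + 107 + 85 + 22 + 59 = 543
RR2 = 270 / 543 = 0.4972

49.7%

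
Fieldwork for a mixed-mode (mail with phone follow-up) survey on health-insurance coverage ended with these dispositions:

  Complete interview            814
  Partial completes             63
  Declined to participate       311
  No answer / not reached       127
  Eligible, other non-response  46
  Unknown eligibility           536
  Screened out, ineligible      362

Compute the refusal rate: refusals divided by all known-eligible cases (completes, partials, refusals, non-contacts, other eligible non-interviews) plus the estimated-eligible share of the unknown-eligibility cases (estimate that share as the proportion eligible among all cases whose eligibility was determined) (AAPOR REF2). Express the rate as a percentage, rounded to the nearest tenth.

17.4%

Numerator = 311
Eligible (known) = 814 + 63 + 311 + 127 + 46 = 1361
e = 1361 / (1361 + 362) = 1361 / 1723 = 0.7899
Eligible share of unknowns = 0.7899 × 536 = 423.39
Denominator = 1361 + 423.39 = 1784.39
REF2 = 311 / 1784.39 = 0.1743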